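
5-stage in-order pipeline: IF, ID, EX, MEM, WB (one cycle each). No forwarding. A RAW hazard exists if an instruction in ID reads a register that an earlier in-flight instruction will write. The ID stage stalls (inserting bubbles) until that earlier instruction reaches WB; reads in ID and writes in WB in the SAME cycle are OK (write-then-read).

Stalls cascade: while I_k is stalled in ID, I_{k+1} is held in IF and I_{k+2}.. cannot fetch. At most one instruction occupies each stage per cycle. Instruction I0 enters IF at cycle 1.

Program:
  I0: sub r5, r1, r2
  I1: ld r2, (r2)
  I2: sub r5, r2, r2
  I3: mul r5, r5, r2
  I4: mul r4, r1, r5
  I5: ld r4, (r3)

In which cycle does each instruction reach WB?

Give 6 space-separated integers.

I0 sub r5 <- r1,r2: IF@1 ID@2 stall=0 (-) EX@3 MEM@4 WB@5
I1 ld r2 <- r2: IF@2 ID@3 stall=0 (-) EX@4 MEM@5 WB@6
I2 sub r5 <- r2,r2: IF@3 ID@4 stall=2 (RAW on I1.r2 (WB@6)) EX@7 MEM@8 WB@9
I3 mul r5 <- r5,r2: IF@4 ID@7 stall=2 (RAW on I2.r5 (WB@9)) EX@10 MEM@11 WB@12
I4 mul r4 <- r1,r5: IF@7 ID@10 stall=2 (RAW on I3.r5 (WB@12)) EX@13 MEM@14 WB@15
I5 ld r4 <- r3: IF@10 ID@13 stall=0 (-) EX@14 MEM@15 WB@16

Answer: 5 6 9 12 15 16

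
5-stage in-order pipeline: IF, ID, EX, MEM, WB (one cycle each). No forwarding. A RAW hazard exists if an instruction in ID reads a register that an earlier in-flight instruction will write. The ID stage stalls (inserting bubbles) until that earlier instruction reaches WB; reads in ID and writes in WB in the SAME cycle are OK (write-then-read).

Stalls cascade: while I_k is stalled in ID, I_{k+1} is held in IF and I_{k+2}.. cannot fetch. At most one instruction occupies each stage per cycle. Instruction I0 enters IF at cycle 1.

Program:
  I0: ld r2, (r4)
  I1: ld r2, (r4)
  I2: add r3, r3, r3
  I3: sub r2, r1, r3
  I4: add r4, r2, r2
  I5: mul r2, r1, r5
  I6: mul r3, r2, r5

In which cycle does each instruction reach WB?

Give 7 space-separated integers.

I0 ld r2 <- r4: IF@1 ID@2 stall=0 (-) EX@3 MEM@4 WB@5
I1 ld r2 <- r4: IF@2 ID@3 stall=0 (-) EX@4 MEM@5 WB@6
I2 add r3 <- r3,r3: IF@3 ID@4 stall=0 (-) EX@5 MEM@6 WB@7
I3 sub r2 <- r1,r3: IF@4 ID@5 stall=2 (RAW on I2.r3 (WB@7)) EX@8 MEM@9 WB@10
I4 add r4 <- r2,r2: IF@5 ID@8 stall=2 (RAW on I3.r2 (WB@10)) EX@11 MEM@12 WB@13
I5 mul r2 <- r1,r5: IF@8 ID@11 stall=0 (-) EX@12 MEM@13 WB@14
I6 mul r3 <- r2,r5: IF@11 ID@12 stall=2 (RAW on I5.r2 (WB@14)) EX@15 MEM@16 WB@17

Answer: 5 6 7 10 13 14 17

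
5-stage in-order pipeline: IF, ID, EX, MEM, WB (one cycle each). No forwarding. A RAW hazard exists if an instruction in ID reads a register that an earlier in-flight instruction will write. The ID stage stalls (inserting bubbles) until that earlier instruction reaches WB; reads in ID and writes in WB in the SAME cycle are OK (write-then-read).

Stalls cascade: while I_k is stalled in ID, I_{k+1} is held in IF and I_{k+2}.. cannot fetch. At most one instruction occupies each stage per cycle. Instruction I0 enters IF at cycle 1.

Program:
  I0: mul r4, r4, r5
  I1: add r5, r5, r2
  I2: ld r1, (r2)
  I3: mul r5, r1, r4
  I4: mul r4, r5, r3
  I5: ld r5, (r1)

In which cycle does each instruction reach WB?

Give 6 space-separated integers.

I0 mul r4 <- r4,r5: IF@1 ID@2 stall=0 (-) EX@3 MEM@4 WB@5
I1 add r5 <- r5,r2: IF@2 ID@3 stall=0 (-) EX@4 MEM@5 WB@6
I2 ld r1 <- r2: IF@3 ID@4 stall=0 (-) EX@5 MEM@6 WB@7
I3 mul r5 <- r1,r4: IF@4 ID@5 stall=2 (RAW on I2.r1 (WB@7)) EX@8 MEM@9 WB@10
I4 mul r4 <- r5,r3: IF@5 ID@8 stall=2 (RAW on I3.r5 (WB@10)) EX@11 MEM@12 WB@13
I5 ld r5 <- r1: IF@8 ID@11 stall=0 (-) EX@12 MEM@13 WB@14

Answer: 5 6 7 10 13 14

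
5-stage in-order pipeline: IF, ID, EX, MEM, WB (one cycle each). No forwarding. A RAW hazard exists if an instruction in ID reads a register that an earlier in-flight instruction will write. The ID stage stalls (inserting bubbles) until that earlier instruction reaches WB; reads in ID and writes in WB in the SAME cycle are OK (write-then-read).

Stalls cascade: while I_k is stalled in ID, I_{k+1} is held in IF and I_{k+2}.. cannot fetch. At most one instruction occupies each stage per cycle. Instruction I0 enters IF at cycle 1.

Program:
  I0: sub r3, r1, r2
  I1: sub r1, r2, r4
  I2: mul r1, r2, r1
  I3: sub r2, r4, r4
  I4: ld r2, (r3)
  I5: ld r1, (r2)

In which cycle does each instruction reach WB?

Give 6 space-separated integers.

I0 sub r3 <- r1,r2: IF@1 ID@2 stall=0 (-) EX@3 MEM@4 WB@5
I1 sub r1 <- r2,r4: IF@2 ID@3 stall=0 (-) EX@4 MEM@5 WB@6
I2 mul r1 <- r2,r1: IF@3 ID@4 stall=2 (RAW on I1.r1 (WB@6)) EX@7 MEM@8 WB@9
I3 sub r2 <- r4,r4: IF@4 ID@7 stall=0 (-) EX@8 MEM@9 WB@10
I4 ld r2 <- r3: IF@7 ID@8 stall=0 (-) EX@9 MEM@10 WB@11
I5 ld r1 <- r2: IF@8 ID@9 stall=2 (RAW on I4.r2 (WB@11)) EX@12 MEM@13 WB@14

Answer: 5 6 9 10 11 14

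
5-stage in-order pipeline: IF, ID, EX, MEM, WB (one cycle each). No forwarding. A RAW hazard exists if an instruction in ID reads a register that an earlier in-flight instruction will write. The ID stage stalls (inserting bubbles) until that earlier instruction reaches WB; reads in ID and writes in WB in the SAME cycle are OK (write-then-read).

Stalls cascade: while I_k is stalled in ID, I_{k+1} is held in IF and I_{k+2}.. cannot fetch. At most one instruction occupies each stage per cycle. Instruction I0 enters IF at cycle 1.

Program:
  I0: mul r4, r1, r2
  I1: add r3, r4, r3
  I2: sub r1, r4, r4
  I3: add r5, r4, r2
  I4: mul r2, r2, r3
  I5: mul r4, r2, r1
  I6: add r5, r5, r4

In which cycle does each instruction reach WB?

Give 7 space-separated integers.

Answer: 5 8 9 10 11 14 17

Derivation:
I0 mul r4 <- r1,r2: IF@1 ID@2 stall=0 (-) EX@3 MEM@4 WB@5
I1 add r3 <- r4,r3: IF@2 ID@3 stall=2 (RAW on I0.r4 (WB@5)) EX@6 MEM@7 WB@8
I2 sub r1 <- r4,r4: IF@3 ID@6 stall=0 (-) EX@7 MEM@8 WB@9
I3 add r5 <- r4,r2: IF@6 ID@7 stall=0 (-) EX@8 MEM@9 WB@10
I4 mul r2 <- r2,r3: IF@7 ID@8 stall=0 (-) EX@9 MEM@10 WB@11
I5 mul r4 <- r2,r1: IF@8 ID@9 stall=2 (RAW on I4.r2 (WB@11)) EX@12 MEM@13 WB@14
I6 add r5 <- r5,r4: IF@9 ID@12 stall=2 (RAW on I5.r4 (WB@14)) EX@15 MEM@16 WB@17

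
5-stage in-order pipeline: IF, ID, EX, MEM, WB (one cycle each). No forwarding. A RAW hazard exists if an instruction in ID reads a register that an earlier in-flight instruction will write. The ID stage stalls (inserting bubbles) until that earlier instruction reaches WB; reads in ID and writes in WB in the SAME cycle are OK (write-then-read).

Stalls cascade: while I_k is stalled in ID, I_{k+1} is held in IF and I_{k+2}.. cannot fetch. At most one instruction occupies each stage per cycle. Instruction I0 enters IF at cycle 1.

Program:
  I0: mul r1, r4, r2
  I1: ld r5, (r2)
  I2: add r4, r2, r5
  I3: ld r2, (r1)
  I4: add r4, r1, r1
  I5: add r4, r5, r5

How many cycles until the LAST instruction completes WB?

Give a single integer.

I0 mul r1 <- r4,r2: IF@1 ID@2 stall=0 (-) EX@3 MEM@4 WB@5
I1 ld r5 <- r2: IF@2 ID@3 stall=0 (-) EX@4 MEM@5 WB@6
I2 add r4 <- r2,r5: IF@3 ID@4 stall=2 (RAW on I1.r5 (WB@6)) EX@7 MEM@8 WB@9
I3 ld r2 <- r1: IF@4 ID@7 stall=0 (-) EX@8 MEM@9 WB@10
I4 add r4 <- r1,r1: IF@7 ID@8 stall=0 (-) EX@9 MEM@10 WB@11
I5 add r4 <- r5,r5: IF@8 ID@9 stall=0 (-) EX@10 MEM@11 WB@12

Answer: 12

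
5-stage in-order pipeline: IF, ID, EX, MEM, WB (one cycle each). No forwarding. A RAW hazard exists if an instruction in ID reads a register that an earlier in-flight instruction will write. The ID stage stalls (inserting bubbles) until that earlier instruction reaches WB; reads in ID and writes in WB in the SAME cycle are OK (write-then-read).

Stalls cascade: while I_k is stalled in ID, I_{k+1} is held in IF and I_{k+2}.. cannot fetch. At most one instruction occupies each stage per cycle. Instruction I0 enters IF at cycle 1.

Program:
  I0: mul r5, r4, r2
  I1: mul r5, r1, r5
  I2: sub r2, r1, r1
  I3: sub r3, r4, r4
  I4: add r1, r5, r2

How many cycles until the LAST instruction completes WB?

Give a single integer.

Answer: 12

Derivation:
I0 mul r5 <- r4,r2: IF@1 ID@2 stall=0 (-) EX@3 MEM@4 WB@5
I1 mul r5 <- r1,r5: IF@2 ID@3 stall=2 (RAW on I0.r5 (WB@5)) EX@6 MEM@7 WB@8
I2 sub r2 <- r1,r1: IF@3 ID@6 stall=0 (-) EX@7 MEM@8 WB@9
I3 sub r3 <- r4,r4: IF@6 ID@7 stall=0 (-) EX@8 MEM@9 WB@10
I4 add r1 <- r5,r2: IF@7 ID@8 stall=1 (RAW on I2.r2 (WB@9)) EX@10 MEM@11 WB@12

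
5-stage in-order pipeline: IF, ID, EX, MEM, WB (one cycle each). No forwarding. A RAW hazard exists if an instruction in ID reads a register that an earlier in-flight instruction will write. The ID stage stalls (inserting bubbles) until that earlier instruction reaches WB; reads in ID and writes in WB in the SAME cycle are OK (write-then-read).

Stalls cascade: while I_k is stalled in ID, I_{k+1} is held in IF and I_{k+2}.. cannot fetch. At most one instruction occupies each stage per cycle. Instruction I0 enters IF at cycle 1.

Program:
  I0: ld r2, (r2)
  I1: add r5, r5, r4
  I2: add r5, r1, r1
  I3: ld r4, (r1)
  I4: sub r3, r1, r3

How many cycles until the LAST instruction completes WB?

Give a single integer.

Answer: 9

Derivation:
I0 ld r2 <- r2: IF@1 ID@2 stall=0 (-) EX@3 MEM@4 WB@5
I1 add r5 <- r5,r4: IF@2 ID@3 stall=0 (-) EX@4 MEM@5 WB@6
I2 add r5 <- r1,r1: IF@3 ID@4 stall=0 (-) EX@5 MEM@6 WB@7
I3 ld r4 <- r1: IF@4 ID@5 stall=0 (-) EX@6 MEM@7 WB@8
I4 sub r3 <- r1,r3: IF@5 ID@6 stall=0 (-) EX@7 MEM@8 WB@9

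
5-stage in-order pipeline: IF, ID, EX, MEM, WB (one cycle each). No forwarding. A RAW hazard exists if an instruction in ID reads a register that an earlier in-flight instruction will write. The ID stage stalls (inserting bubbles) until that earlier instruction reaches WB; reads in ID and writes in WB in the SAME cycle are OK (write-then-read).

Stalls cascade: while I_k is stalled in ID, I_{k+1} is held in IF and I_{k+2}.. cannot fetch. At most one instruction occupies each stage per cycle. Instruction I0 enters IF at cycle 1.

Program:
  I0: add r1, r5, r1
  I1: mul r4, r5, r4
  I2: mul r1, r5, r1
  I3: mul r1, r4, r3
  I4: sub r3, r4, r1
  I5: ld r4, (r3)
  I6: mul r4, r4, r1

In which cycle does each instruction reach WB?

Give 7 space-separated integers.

Answer: 5 6 8 9 12 15 18

Derivation:
I0 add r1 <- r5,r1: IF@1 ID@2 stall=0 (-) EX@3 MEM@4 WB@5
I1 mul r4 <- r5,r4: IF@2 ID@3 stall=0 (-) EX@4 MEM@5 WB@6
I2 mul r1 <- r5,r1: IF@3 ID@4 stall=1 (RAW on I0.r1 (WB@5)) EX@6 MEM@7 WB@8
I3 mul r1 <- r4,r3: IF@4 ID@6 stall=0 (-) EX@7 MEM@8 WB@9
I4 sub r3 <- r4,r1: IF@6 ID@7 stall=2 (RAW on I3.r1 (WB@9)) EX@10 MEM@11 WB@12
I5 ld r4 <- r3: IF@7 ID@10 stall=2 (RAW on I4.r3 (WB@12)) EX@13 MEM@14 WB@15
I6 mul r4 <- r4,r1: IF@10 ID@13 stall=2 (RAW on I5.r4 (WB@15)) EX@16 MEM@17 WB@18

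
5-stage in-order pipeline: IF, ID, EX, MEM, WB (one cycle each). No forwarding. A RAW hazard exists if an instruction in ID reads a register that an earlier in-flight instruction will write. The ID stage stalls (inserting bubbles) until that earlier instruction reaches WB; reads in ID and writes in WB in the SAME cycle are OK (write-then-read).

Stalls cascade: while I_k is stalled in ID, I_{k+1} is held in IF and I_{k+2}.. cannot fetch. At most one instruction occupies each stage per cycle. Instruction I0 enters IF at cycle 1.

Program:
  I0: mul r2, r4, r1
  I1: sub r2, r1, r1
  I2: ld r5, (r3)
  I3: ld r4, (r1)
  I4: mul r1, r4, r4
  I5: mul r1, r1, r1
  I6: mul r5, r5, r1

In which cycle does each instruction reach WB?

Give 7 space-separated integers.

Answer: 5 6 7 8 11 14 17

Derivation:
I0 mul r2 <- r4,r1: IF@1 ID@2 stall=0 (-) EX@3 MEM@4 WB@5
I1 sub r2 <- r1,r1: IF@2 ID@3 stall=0 (-) EX@4 MEM@5 WB@6
I2 ld r5 <- r3: IF@3 ID@4 stall=0 (-) EX@5 MEM@6 WB@7
I3 ld r4 <- r1: IF@4 ID@5 stall=0 (-) EX@6 MEM@7 WB@8
I4 mul r1 <- r4,r4: IF@5 ID@6 stall=2 (RAW on I3.r4 (WB@8)) EX@9 MEM@10 WB@11
I5 mul r1 <- r1,r1: IF@6 ID@9 stall=2 (RAW on I4.r1 (WB@11)) EX@12 MEM@13 WB@14
I6 mul r5 <- r5,r1: IF@9 ID@12 stall=2 (RAW on I5.r1 (WB@14)) EX@15 MEM@16 WB@17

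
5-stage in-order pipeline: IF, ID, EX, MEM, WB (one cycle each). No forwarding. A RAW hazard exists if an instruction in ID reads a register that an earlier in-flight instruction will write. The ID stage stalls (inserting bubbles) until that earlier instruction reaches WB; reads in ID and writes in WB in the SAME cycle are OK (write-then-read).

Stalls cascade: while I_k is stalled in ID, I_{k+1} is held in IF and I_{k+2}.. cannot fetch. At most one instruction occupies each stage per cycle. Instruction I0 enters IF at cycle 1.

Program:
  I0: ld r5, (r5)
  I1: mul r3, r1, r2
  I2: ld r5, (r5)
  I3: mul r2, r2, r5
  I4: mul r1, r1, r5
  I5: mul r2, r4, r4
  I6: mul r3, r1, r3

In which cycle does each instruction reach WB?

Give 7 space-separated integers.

I0 ld r5 <- r5: IF@1 ID@2 stall=0 (-) EX@3 MEM@4 WB@5
I1 mul r3 <- r1,r2: IF@2 ID@3 stall=0 (-) EX@4 MEM@5 WB@6
I2 ld r5 <- r5: IF@3 ID@4 stall=1 (RAW on I0.r5 (WB@5)) EX@6 MEM@7 WB@8
I3 mul r2 <- r2,r5: IF@4 ID@6 stall=2 (RAW on I2.r5 (WB@8)) EX@9 MEM@10 WB@11
I4 mul r1 <- r1,r5: IF@6 ID@9 stall=0 (-) EX@10 MEM@11 WB@12
I5 mul r2 <- r4,r4: IF@9 ID@10 stall=0 (-) EX@11 MEM@12 WB@13
I6 mul r3 <- r1,r3: IF@10 ID@11 stall=1 (RAW on I4.r1 (WB@12)) EX@13 MEM@14 WB@15

Answer: 5 6 8 11 12 13 15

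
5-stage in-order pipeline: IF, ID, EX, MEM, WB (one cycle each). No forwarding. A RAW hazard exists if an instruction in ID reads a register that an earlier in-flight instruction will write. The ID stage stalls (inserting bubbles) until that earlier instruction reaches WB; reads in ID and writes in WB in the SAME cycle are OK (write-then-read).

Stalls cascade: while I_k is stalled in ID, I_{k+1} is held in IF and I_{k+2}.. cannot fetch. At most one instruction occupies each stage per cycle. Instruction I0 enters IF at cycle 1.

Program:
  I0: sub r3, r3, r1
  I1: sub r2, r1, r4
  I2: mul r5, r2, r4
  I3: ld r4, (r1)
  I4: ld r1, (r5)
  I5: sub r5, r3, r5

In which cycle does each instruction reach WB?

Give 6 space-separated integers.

Answer: 5 6 9 10 12 13

Derivation:
I0 sub r3 <- r3,r1: IF@1 ID@2 stall=0 (-) EX@3 MEM@4 WB@5
I1 sub r2 <- r1,r4: IF@2 ID@3 stall=0 (-) EX@4 MEM@5 WB@6
I2 mul r5 <- r2,r4: IF@3 ID@4 stall=2 (RAW on I1.r2 (WB@6)) EX@7 MEM@8 WB@9
I3 ld r4 <- r1: IF@4 ID@7 stall=0 (-) EX@8 MEM@9 WB@10
I4 ld r1 <- r5: IF@7 ID@8 stall=1 (RAW on I2.r5 (WB@9)) EX@10 MEM@11 WB@12
I5 sub r5 <- r3,r5: IF@8 ID@10 stall=0 (-) EX@11 MEM@12 WB@13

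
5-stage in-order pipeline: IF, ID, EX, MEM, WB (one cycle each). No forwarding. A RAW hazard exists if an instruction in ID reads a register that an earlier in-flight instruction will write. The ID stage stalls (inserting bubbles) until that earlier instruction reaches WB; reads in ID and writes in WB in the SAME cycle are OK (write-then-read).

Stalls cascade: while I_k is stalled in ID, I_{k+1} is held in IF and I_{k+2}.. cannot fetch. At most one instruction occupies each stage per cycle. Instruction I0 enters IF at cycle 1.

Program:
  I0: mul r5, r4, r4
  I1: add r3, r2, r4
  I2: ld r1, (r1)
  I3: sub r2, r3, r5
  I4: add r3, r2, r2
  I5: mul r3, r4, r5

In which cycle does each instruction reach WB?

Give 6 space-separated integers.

Answer: 5 6 7 9 12 13

Derivation:
I0 mul r5 <- r4,r4: IF@1 ID@2 stall=0 (-) EX@3 MEM@4 WB@5
I1 add r3 <- r2,r4: IF@2 ID@3 stall=0 (-) EX@4 MEM@5 WB@6
I2 ld r1 <- r1: IF@3 ID@4 stall=0 (-) EX@5 MEM@6 WB@7
I3 sub r2 <- r3,r5: IF@4 ID@5 stall=1 (RAW on I1.r3 (WB@6)) EX@7 MEM@8 WB@9
I4 add r3 <- r2,r2: IF@5 ID@7 stall=2 (RAW on I3.r2 (WB@9)) EX@10 MEM@11 WB@12
I5 mul r3 <- r4,r5: IF@7 ID@10 stall=0 (-) EX@11 MEM@12 WB@13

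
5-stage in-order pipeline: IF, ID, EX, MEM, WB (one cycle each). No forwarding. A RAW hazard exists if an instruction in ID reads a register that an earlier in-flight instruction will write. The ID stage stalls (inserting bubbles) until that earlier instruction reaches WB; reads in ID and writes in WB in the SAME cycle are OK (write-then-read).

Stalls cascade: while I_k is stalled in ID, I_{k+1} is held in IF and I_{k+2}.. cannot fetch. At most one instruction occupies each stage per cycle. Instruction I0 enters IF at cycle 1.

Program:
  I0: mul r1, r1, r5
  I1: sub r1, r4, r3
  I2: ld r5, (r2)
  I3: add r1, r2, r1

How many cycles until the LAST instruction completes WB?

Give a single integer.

I0 mul r1 <- r1,r5: IF@1 ID@2 stall=0 (-) EX@3 MEM@4 WB@5
I1 sub r1 <- r4,r3: IF@2 ID@3 stall=0 (-) EX@4 MEM@5 WB@6
I2 ld r5 <- r2: IF@3 ID@4 stall=0 (-) EX@5 MEM@6 WB@7
I3 add r1 <- r2,r1: IF@4 ID@5 stall=1 (RAW on I1.r1 (WB@6)) EX@7 MEM@8 WB@9

Answer: 9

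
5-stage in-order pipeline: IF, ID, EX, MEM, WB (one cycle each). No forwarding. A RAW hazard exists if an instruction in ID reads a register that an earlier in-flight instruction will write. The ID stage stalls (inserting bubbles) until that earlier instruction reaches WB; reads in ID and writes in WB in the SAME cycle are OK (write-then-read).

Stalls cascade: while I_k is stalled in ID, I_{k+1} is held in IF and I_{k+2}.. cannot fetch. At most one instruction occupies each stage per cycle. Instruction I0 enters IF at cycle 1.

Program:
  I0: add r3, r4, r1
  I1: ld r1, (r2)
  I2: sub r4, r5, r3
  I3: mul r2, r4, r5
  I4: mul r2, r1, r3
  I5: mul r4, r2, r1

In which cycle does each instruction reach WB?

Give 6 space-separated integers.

Answer: 5 6 8 11 12 15

Derivation:
I0 add r3 <- r4,r1: IF@1 ID@2 stall=0 (-) EX@3 MEM@4 WB@5
I1 ld r1 <- r2: IF@2 ID@3 stall=0 (-) EX@4 MEM@5 WB@6
I2 sub r4 <- r5,r3: IF@3 ID@4 stall=1 (RAW on I0.r3 (WB@5)) EX@6 MEM@7 WB@8
I3 mul r2 <- r4,r5: IF@4 ID@6 stall=2 (RAW on I2.r4 (WB@8)) EX@9 MEM@10 WB@11
I4 mul r2 <- r1,r3: IF@6 ID@9 stall=0 (-) EX@10 MEM@11 WB@12
I5 mul r4 <- r2,r1: IF@9 ID@10 stall=2 (RAW on I4.r2 (WB@12)) EX@13 MEM@14 WB@15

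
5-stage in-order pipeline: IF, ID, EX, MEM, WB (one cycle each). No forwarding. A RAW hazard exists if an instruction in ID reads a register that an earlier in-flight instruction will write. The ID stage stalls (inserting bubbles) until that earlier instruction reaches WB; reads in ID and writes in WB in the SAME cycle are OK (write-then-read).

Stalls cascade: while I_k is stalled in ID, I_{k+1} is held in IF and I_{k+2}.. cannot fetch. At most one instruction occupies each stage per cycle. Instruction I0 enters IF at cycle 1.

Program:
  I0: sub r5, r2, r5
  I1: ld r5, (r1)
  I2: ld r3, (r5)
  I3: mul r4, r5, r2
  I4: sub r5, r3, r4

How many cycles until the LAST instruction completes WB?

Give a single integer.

Answer: 13

Derivation:
I0 sub r5 <- r2,r5: IF@1 ID@2 stall=0 (-) EX@3 MEM@4 WB@5
I1 ld r5 <- r1: IF@2 ID@3 stall=0 (-) EX@4 MEM@5 WB@6
I2 ld r3 <- r5: IF@3 ID@4 stall=2 (RAW on I1.r5 (WB@6)) EX@7 MEM@8 WB@9
I3 mul r4 <- r5,r2: IF@4 ID@7 stall=0 (-) EX@8 MEM@9 WB@10
I4 sub r5 <- r3,r4: IF@7 ID@8 stall=2 (RAW on I3.r4 (WB@10)) EX@11 MEM@12 WB@13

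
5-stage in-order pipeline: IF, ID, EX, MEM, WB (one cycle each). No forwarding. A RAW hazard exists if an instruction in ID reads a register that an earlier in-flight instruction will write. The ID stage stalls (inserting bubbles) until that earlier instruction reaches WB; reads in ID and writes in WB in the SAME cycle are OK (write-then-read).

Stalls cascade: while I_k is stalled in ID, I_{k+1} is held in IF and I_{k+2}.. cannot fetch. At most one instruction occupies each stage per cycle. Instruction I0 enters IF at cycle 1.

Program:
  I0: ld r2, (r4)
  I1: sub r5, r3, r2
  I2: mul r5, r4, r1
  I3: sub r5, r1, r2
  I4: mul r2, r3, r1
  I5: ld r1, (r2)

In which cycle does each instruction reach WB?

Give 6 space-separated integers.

I0 ld r2 <- r4: IF@1 ID@2 stall=0 (-) EX@3 MEM@4 WB@5
I1 sub r5 <- r3,r2: IF@2 ID@3 stall=2 (RAW on I0.r2 (WB@5)) EX@6 MEM@7 WB@8
I2 mul r5 <- r4,r1: IF@3 ID@6 stall=0 (-) EX@7 MEM@8 WB@9
I3 sub r5 <- r1,r2: IF@6 ID@7 stall=0 (-) EX@8 MEM@9 WB@10
I4 mul r2 <- r3,r1: IF@7 ID@8 stall=0 (-) EX@9 MEM@10 WB@11
I5 ld r1 <- r2: IF@8 ID@9 stall=2 (RAW on I4.r2 (WB@11)) EX@12 MEM@13 WB@14

Answer: 5 8 9 10 11 14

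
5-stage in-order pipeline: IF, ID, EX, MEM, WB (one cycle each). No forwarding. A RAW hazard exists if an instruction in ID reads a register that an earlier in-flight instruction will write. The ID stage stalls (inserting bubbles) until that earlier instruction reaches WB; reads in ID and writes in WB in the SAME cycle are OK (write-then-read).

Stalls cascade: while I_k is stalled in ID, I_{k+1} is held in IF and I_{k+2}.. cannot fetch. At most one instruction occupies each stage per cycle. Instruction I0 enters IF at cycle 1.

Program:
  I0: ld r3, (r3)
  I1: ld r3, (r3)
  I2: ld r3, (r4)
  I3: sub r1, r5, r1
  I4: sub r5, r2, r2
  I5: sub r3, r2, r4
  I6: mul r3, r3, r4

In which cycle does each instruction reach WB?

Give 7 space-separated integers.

Answer: 5 8 9 10 11 12 15

Derivation:
I0 ld r3 <- r3: IF@1 ID@2 stall=0 (-) EX@3 MEM@4 WB@5
I1 ld r3 <- r3: IF@2 ID@3 stall=2 (RAW on I0.r3 (WB@5)) EX@6 MEM@7 WB@8
I2 ld r3 <- r4: IF@3 ID@6 stall=0 (-) EX@7 MEM@8 WB@9
I3 sub r1 <- r5,r1: IF@6 ID@7 stall=0 (-) EX@8 MEM@9 WB@10
I4 sub r5 <- r2,r2: IF@7 ID@8 stall=0 (-) EX@9 MEM@10 WB@11
I5 sub r3 <- r2,r4: IF@8 ID@9 stall=0 (-) EX@10 MEM@11 WB@12
I6 mul r3 <- r3,r4: IF@9 ID@10 stall=2 (RAW on I5.r3 (WB@12)) EX@13 MEM@14 WB@15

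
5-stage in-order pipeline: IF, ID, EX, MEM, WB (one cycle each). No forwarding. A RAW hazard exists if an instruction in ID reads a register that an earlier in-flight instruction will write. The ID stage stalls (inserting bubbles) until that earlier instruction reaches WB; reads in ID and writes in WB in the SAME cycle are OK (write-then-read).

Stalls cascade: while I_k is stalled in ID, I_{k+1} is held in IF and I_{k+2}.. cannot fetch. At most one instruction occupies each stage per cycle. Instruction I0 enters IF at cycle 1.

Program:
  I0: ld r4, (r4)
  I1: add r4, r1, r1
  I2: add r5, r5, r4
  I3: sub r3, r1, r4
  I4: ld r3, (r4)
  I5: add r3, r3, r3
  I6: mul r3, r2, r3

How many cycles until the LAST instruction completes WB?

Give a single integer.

Answer: 17

Derivation:
I0 ld r4 <- r4: IF@1 ID@2 stall=0 (-) EX@3 MEM@4 WB@5
I1 add r4 <- r1,r1: IF@2 ID@3 stall=0 (-) EX@4 MEM@5 WB@6
I2 add r5 <- r5,r4: IF@3 ID@4 stall=2 (RAW on I1.r4 (WB@6)) EX@7 MEM@8 WB@9
I3 sub r3 <- r1,r4: IF@4 ID@7 stall=0 (-) EX@8 MEM@9 WB@10
I4 ld r3 <- r4: IF@7 ID@8 stall=0 (-) EX@9 MEM@10 WB@11
I5 add r3 <- r3,r3: IF@8 ID@9 stall=2 (RAW on I4.r3 (WB@11)) EX@12 MEM@13 WB@14
I6 mul r3 <- r2,r3: IF@9 ID@12 stall=2 (RAW on I5.r3 (WB@14)) EX@15 MEM@16 WB@17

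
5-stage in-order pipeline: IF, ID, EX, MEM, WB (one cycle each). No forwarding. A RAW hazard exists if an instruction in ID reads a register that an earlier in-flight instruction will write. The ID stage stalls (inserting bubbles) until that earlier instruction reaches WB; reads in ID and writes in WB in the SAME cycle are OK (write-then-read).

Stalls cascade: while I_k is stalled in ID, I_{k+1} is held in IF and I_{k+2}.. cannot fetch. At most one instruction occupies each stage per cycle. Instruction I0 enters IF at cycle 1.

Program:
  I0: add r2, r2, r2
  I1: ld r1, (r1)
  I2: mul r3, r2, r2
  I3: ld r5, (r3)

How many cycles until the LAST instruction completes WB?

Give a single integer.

I0 add r2 <- r2,r2: IF@1 ID@2 stall=0 (-) EX@3 MEM@4 WB@5
I1 ld r1 <- r1: IF@2 ID@3 stall=0 (-) EX@4 MEM@5 WB@6
I2 mul r3 <- r2,r2: IF@3 ID@4 stall=1 (RAW on I0.r2 (WB@5)) EX@6 MEM@7 WB@8
I3 ld r5 <- r3: IF@4 ID@6 stall=2 (RAW on I2.r3 (WB@8)) EX@9 MEM@10 WB@11

Answer: 11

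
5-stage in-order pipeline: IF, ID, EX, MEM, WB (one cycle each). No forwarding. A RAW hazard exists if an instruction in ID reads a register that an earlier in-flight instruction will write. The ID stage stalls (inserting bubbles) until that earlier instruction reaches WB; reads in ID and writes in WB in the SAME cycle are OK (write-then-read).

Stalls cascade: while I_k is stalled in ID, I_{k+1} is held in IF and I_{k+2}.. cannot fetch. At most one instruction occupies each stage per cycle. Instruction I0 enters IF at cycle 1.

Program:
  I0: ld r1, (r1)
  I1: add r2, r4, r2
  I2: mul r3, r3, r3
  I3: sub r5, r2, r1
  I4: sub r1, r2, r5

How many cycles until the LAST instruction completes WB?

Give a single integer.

I0 ld r1 <- r1: IF@1 ID@2 stall=0 (-) EX@3 MEM@4 WB@5
I1 add r2 <- r4,r2: IF@2 ID@3 stall=0 (-) EX@4 MEM@5 WB@6
I2 mul r3 <- r3,r3: IF@3 ID@4 stall=0 (-) EX@5 MEM@6 WB@7
I3 sub r5 <- r2,r1: IF@4 ID@5 stall=1 (RAW on I1.r2 (WB@6)) EX@7 MEM@8 WB@9
I4 sub r1 <- r2,r5: IF@5 ID@7 stall=2 (RAW on I3.r5 (WB@9)) EX@10 MEM@11 WB@12

Answer: 12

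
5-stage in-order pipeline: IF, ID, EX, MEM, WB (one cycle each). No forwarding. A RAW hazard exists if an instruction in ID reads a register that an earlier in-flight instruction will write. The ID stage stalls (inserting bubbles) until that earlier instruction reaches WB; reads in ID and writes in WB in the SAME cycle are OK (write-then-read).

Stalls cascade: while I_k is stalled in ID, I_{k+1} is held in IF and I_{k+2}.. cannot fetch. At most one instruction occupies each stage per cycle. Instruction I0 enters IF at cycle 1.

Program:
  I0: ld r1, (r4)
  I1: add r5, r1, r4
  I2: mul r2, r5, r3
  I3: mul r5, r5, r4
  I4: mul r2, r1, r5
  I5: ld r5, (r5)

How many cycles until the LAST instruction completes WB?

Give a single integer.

Answer: 16

Derivation:
I0 ld r1 <- r4: IF@1 ID@2 stall=0 (-) EX@3 MEM@4 WB@5
I1 add r5 <- r1,r4: IF@2 ID@3 stall=2 (RAW on I0.r1 (WB@5)) EX@6 MEM@7 WB@8
I2 mul r2 <- r5,r3: IF@3 ID@6 stall=2 (RAW on I1.r5 (WB@8)) EX@9 MEM@10 WB@11
I3 mul r5 <- r5,r4: IF@6 ID@9 stall=0 (-) EX@10 MEM@11 WB@12
I4 mul r2 <- r1,r5: IF@9 ID@10 stall=2 (RAW on I3.r5 (WB@12)) EX@13 MEM@14 WB@15
I5 ld r5 <- r5: IF@10 ID@13 stall=0 (-) EX@14 MEM@15 WB@16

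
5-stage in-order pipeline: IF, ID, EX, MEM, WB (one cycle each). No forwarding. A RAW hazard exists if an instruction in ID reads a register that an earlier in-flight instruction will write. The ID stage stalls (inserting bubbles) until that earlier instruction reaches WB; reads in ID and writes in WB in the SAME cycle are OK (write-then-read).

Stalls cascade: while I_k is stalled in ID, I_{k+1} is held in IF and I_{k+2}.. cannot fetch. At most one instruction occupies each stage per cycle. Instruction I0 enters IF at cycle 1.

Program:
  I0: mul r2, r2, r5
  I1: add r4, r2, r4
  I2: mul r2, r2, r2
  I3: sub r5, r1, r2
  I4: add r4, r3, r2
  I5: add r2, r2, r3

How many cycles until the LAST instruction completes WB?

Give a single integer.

Answer: 14

Derivation:
I0 mul r2 <- r2,r5: IF@1 ID@2 stall=0 (-) EX@3 MEM@4 WB@5
I1 add r4 <- r2,r4: IF@2 ID@3 stall=2 (RAW on I0.r2 (WB@5)) EX@6 MEM@7 WB@8
I2 mul r2 <- r2,r2: IF@3 ID@6 stall=0 (-) EX@7 MEM@8 WB@9
I3 sub r5 <- r1,r2: IF@6 ID@7 stall=2 (RAW on I2.r2 (WB@9)) EX@10 MEM@11 WB@12
I4 add r4 <- r3,r2: IF@7 ID@10 stall=0 (-) EX@11 MEM@12 WB@13
I5 add r2 <- r2,r3: IF@10 ID@11 stall=0 (-) EX@12 MEM@13 WB@14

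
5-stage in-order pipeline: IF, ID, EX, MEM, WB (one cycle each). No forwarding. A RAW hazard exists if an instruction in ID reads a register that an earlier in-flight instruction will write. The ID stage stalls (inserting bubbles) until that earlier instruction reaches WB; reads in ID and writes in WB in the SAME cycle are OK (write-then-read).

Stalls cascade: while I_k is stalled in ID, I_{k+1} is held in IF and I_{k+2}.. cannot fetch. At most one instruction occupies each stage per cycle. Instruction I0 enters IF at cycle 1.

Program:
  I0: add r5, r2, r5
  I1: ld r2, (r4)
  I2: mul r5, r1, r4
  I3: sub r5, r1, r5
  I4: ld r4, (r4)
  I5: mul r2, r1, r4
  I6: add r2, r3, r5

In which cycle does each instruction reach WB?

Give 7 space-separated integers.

Answer: 5 6 7 10 11 14 15

Derivation:
I0 add r5 <- r2,r5: IF@1 ID@2 stall=0 (-) EX@3 MEM@4 WB@5
I1 ld r2 <- r4: IF@2 ID@3 stall=0 (-) EX@4 MEM@5 WB@6
I2 mul r5 <- r1,r4: IF@3 ID@4 stall=0 (-) EX@5 MEM@6 WB@7
I3 sub r5 <- r1,r5: IF@4 ID@5 stall=2 (RAW on I2.r5 (WB@7)) EX@8 MEM@9 WB@10
I4 ld r4 <- r4: IF@5 ID@8 stall=0 (-) EX@9 MEM@10 WB@11
I5 mul r2 <- r1,r4: IF@8 ID@9 stall=2 (RAW on I4.r4 (WB@11)) EX@12 MEM@13 WB@14
I6 add r2 <- r3,r5: IF@9 ID@12 stall=0 (-) EX@13 MEM@14 WB@15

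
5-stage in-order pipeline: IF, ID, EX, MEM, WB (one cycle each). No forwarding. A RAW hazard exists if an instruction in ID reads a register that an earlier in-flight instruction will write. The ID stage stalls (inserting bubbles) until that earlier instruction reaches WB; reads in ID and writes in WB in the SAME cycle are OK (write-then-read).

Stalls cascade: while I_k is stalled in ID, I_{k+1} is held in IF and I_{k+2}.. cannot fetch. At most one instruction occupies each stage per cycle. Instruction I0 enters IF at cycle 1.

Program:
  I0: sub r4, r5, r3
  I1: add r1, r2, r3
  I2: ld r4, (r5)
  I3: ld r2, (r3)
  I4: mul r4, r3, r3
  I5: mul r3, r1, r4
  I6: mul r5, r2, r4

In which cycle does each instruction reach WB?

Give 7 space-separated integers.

Answer: 5 6 7 8 9 12 13

Derivation:
I0 sub r4 <- r5,r3: IF@1 ID@2 stall=0 (-) EX@3 MEM@4 WB@5
I1 add r1 <- r2,r3: IF@2 ID@3 stall=0 (-) EX@4 MEM@5 WB@6
I2 ld r4 <- r5: IF@3 ID@4 stall=0 (-) EX@5 MEM@6 WB@7
I3 ld r2 <- r3: IF@4 ID@5 stall=0 (-) EX@6 MEM@7 WB@8
I4 mul r4 <- r3,r3: IF@5 ID@6 stall=0 (-) EX@7 MEM@8 WB@9
I5 mul r3 <- r1,r4: IF@6 ID@7 stall=2 (RAW on I4.r4 (WB@9)) EX@10 MEM@11 WB@12
I6 mul r5 <- r2,r4: IF@7 ID@10 stall=0 (-) EX@11 MEM@12 WB@13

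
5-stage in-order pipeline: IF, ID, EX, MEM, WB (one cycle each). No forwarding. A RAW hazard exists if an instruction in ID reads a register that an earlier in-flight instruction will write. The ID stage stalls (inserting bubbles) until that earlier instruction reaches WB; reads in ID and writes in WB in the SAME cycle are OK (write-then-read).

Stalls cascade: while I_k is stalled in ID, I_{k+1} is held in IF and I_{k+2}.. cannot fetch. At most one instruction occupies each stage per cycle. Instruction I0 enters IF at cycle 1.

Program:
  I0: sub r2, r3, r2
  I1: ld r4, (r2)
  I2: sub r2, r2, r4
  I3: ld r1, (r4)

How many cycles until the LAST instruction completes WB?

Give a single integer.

Answer: 12

Derivation:
I0 sub r2 <- r3,r2: IF@1 ID@2 stall=0 (-) EX@3 MEM@4 WB@5
I1 ld r4 <- r2: IF@2 ID@3 stall=2 (RAW on I0.r2 (WB@5)) EX@6 MEM@7 WB@8
I2 sub r2 <- r2,r4: IF@3 ID@6 stall=2 (RAW on I1.r4 (WB@8)) EX@9 MEM@10 WB@11
I3 ld r1 <- r4: IF@6 ID@9 stall=0 (-) EX@10 MEM@11 WB@12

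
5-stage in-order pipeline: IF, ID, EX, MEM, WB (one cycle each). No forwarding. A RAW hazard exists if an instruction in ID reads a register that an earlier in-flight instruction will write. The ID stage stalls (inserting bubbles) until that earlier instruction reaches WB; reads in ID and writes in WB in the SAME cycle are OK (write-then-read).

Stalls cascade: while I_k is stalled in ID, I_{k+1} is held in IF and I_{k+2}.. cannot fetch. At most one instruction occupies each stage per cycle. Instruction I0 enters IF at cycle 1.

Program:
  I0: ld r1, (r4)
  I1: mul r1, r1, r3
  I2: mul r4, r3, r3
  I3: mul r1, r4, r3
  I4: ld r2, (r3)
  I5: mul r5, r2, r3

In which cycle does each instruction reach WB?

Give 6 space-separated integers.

I0 ld r1 <- r4: IF@1 ID@2 stall=0 (-) EX@3 MEM@4 WB@5
I1 mul r1 <- r1,r3: IF@2 ID@3 stall=2 (RAW on I0.r1 (WB@5)) EX@6 MEM@7 WB@8
I2 mul r4 <- r3,r3: IF@3 ID@6 stall=0 (-) EX@7 MEM@8 WB@9
I3 mul r1 <- r4,r3: IF@6 ID@7 stall=2 (RAW on I2.r4 (WB@9)) EX@10 MEM@11 WB@12
I4 ld r2 <- r3: IF@7 ID@10 stall=0 (-) EX@11 MEM@12 WB@13
I5 mul r5 <- r2,r3: IF@10 ID@11 stall=2 (RAW on I4.r2 (WB@13)) EX@14 MEM@15 WB@16

Answer: 5 8 9 12 13 16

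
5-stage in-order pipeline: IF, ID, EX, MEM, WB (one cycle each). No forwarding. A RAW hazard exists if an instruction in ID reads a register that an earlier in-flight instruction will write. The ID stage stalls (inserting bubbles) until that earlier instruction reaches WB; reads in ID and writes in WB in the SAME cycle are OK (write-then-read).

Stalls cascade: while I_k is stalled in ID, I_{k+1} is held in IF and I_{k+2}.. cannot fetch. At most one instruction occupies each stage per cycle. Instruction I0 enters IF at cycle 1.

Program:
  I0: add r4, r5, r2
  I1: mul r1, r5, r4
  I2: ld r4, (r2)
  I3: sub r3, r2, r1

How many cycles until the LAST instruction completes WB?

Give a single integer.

I0 add r4 <- r5,r2: IF@1 ID@2 stall=0 (-) EX@3 MEM@4 WB@5
I1 mul r1 <- r5,r4: IF@2 ID@3 stall=2 (RAW on I0.r4 (WB@5)) EX@6 MEM@7 WB@8
I2 ld r4 <- r2: IF@3 ID@6 stall=0 (-) EX@7 MEM@8 WB@9
I3 sub r3 <- r2,r1: IF@6 ID@7 stall=1 (RAW on I1.r1 (WB@8)) EX@9 MEM@10 WB@11

Answer: 11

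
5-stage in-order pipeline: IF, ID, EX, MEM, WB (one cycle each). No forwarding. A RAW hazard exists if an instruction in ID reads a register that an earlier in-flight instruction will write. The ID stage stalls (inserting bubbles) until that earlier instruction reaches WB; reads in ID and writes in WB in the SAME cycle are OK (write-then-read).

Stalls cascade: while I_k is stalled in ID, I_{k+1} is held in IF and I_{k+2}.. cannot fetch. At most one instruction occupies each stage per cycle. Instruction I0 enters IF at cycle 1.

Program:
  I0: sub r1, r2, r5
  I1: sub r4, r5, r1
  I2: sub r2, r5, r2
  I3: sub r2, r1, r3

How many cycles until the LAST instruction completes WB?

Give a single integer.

I0 sub r1 <- r2,r5: IF@1 ID@2 stall=0 (-) EX@3 MEM@4 WB@5
I1 sub r4 <- r5,r1: IF@2 ID@3 stall=2 (RAW on I0.r1 (WB@5)) EX@6 MEM@7 WB@8
I2 sub r2 <- r5,r2: IF@3 ID@6 stall=0 (-) EX@7 MEM@8 WB@9
I3 sub r2 <- r1,r3: IF@6 ID@7 stall=0 (-) EX@8 MEM@9 WB@10

Answer: 10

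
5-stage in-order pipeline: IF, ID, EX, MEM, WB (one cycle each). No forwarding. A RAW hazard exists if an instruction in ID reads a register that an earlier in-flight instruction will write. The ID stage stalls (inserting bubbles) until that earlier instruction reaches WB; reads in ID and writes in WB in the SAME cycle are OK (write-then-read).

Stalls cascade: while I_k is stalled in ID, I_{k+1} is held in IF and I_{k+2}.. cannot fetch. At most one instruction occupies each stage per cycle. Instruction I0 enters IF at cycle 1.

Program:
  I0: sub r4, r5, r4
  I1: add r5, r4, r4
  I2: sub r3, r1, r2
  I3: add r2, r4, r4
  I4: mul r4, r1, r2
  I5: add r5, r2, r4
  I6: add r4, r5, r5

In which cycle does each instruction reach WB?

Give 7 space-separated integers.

I0 sub r4 <- r5,r4: IF@1 ID@2 stall=0 (-) EX@3 MEM@4 WB@5
I1 add r5 <- r4,r4: IF@2 ID@3 stall=2 (RAW on I0.r4 (WB@5)) EX@6 MEM@7 WB@8
I2 sub r3 <- r1,r2: IF@3 ID@6 stall=0 (-) EX@7 MEM@8 WB@9
I3 add r2 <- r4,r4: IF@6 ID@7 stall=0 (-) EX@8 MEM@9 WB@10
I4 mul r4 <- r1,r2: IF@7 ID@8 stall=2 (RAW on I3.r2 (WB@10)) EX@11 MEM@12 WB@13
I5 add r5 <- r2,r4: IF@8 ID@11 stall=2 (RAW on I4.r4 (WB@13)) EX@14 MEM@15 WB@16
I6 add r4 <- r5,r5: IF@11 ID@14 stall=2 (RAW on I5.r5 (WB@16)) EX@17 MEM@18 WB@19

Answer: 5 8 9 10 13 16 19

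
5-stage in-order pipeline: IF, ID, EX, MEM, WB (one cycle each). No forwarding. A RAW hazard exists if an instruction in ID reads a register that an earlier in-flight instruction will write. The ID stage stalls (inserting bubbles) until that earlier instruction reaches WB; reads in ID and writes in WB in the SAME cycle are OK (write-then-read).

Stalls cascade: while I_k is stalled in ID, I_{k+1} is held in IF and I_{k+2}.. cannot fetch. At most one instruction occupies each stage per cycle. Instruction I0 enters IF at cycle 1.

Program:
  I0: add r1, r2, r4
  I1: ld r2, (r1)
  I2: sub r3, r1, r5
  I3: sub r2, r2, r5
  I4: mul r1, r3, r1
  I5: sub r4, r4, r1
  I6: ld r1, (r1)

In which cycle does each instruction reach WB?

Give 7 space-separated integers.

I0 add r1 <- r2,r4: IF@1 ID@2 stall=0 (-) EX@3 MEM@4 WB@5
I1 ld r2 <- r1: IF@2 ID@3 stall=2 (RAW on I0.r1 (WB@5)) EX@6 MEM@7 WB@8
I2 sub r3 <- r1,r5: IF@3 ID@6 stall=0 (-) EX@7 MEM@8 WB@9
I3 sub r2 <- r2,r5: IF@6 ID@7 stall=1 (RAW on I1.r2 (WB@8)) EX@9 MEM@10 WB@11
I4 mul r1 <- r3,r1: IF@7 ID@9 stall=0 (-) EX@10 MEM@11 WB@12
I5 sub r4 <- r4,r1: IF@9 ID@10 stall=2 (RAW on I4.r1 (WB@12)) EX@13 MEM@14 WB@15
I6 ld r1 <- r1: IF@10 ID@13 stall=0 (-) EX@14 MEM@15 WB@16

Answer: 5 8 9 11 12 15 16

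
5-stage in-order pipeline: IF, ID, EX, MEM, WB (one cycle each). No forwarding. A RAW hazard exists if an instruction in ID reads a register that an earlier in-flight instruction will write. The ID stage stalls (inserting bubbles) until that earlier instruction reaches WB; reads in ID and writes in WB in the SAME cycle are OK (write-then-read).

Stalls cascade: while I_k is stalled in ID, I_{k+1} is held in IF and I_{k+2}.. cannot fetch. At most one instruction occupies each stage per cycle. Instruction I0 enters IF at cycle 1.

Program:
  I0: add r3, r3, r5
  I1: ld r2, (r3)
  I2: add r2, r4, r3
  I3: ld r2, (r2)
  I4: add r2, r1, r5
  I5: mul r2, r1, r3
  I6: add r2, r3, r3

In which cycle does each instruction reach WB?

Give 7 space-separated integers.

I0 add r3 <- r3,r5: IF@1 ID@2 stall=0 (-) EX@3 MEM@4 WB@5
I1 ld r2 <- r3: IF@2 ID@3 stall=2 (RAW on I0.r3 (WB@5)) EX@6 MEM@7 WB@8
I2 add r2 <- r4,r3: IF@3 ID@6 stall=0 (-) EX@7 MEM@8 WB@9
I3 ld r2 <- r2: IF@6 ID@7 stall=2 (RAW on I2.r2 (WB@9)) EX@10 MEM@11 WB@12
I4 add r2 <- r1,r5: IF@7 ID@10 stall=0 (-) EX@11 MEM@12 WB@13
I5 mul r2 <- r1,r3: IF@10 ID@11 stall=0 (-) EX@12 MEM@13 WB@14
I6 add r2 <- r3,r3: IF@11 ID@12 stall=0 (-) EX@13 MEM@14 WB@15

Answer: 5 8 9 12 13 14 15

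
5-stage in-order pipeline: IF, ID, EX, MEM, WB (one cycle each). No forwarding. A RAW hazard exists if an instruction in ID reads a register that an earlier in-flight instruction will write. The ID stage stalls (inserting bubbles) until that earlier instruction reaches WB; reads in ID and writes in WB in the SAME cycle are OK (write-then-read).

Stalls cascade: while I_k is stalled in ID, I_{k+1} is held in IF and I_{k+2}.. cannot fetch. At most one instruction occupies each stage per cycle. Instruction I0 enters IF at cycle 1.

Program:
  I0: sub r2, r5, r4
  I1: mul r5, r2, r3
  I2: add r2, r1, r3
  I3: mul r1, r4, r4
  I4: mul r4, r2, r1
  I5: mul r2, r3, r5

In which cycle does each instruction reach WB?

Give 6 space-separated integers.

Answer: 5 8 9 10 13 14

Derivation:
I0 sub r2 <- r5,r4: IF@1 ID@2 stall=0 (-) EX@3 MEM@4 WB@5
I1 mul r5 <- r2,r3: IF@2 ID@3 stall=2 (RAW on I0.r2 (WB@5)) EX@6 MEM@7 WB@8
I2 add r2 <- r1,r3: IF@3 ID@6 stall=0 (-) EX@7 MEM@8 WB@9
I3 mul r1 <- r4,r4: IF@6 ID@7 stall=0 (-) EX@8 MEM@9 WB@10
I4 mul r4 <- r2,r1: IF@7 ID@8 stall=2 (RAW on I3.r1 (WB@10)) EX@11 MEM@12 WB@13
I5 mul r2 <- r3,r5: IF@8 ID@11 stall=0 (-) EX@12 MEM@13 WB@14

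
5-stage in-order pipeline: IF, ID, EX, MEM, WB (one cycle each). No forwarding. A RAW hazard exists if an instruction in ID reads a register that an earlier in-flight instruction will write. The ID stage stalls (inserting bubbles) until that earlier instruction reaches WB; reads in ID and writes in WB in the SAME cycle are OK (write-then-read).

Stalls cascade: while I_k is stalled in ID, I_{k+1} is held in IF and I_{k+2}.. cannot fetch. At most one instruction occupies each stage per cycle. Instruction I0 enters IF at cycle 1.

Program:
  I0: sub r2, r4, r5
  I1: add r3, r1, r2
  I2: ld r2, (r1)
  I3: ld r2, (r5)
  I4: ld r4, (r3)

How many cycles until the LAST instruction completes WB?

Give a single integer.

Answer: 11

Derivation:
I0 sub r2 <- r4,r5: IF@1 ID@2 stall=0 (-) EX@3 MEM@4 WB@5
I1 add r3 <- r1,r2: IF@2 ID@3 stall=2 (RAW on I0.r2 (WB@5)) EX@6 MEM@7 WB@8
I2 ld r2 <- r1: IF@3 ID@6 stall=0 (-) EX@7 MEM@8 WB@9
I3 ld r2 <- r5: IF@6 ID@7 stall=0 (-) EX@8 MEM@9 WB@10
I4 ld r4 <- r3: IF@7 ID@8 stall=0 (-) EX@9 MEM@10 WB@11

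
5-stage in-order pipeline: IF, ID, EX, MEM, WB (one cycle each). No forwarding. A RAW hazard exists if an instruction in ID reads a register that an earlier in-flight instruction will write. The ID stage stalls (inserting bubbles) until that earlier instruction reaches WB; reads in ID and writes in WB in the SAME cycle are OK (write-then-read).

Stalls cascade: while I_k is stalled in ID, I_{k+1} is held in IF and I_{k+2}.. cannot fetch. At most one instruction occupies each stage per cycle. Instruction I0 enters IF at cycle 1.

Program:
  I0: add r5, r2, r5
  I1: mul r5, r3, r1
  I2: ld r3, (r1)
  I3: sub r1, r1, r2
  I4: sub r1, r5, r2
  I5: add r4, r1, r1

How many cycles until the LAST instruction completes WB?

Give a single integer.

Answer: 12

Derivation:
I0 add r5 <- r2,r5: IF@1 ID@2 stall=0 (-) EX@3 MEM@4 WB@5
I1 mul r5 <- r3,r1: IF@2 ID@3 stall=0 (-) EX@4 MEM@5 WB@6
I2 ld r3 <- r1: IF@3 ID@4 stall=0 (-) EX@5 MEM@6 WB@7
I3 sub r1 <- r1,r2: IF@4 ID@5 stall=0 (-) EX@6 MEM@7 WB@8
I4 sub r1 <- r5,r2: IF@5 ID@6 stall=0 (-) EX@7 MEM@8 WB@9
I5 add r4 <- r1,r1: IF@6 ID@7 stall=2 (RAW on I4.r1 (WB@9)) EX@10 MEM@11 WB@12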